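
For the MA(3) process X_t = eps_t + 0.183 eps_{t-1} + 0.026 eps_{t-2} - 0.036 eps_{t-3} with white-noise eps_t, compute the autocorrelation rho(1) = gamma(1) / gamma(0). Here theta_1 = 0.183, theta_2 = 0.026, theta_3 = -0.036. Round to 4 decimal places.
\rho(1) = 0.1804

For an MA(q) process with theta_0 = 1, the autocovariance is
  gamma(k) = sigma^2 * sum_{i=0..q-k} theta_i * theta_{i+k},
and rho(k) = gamma(k) / gamma(0). Sigma^2 cancels.
  numerator   = (1)*(0.183) + (0.183)*(0.026) + (0.026)*(-0.036) = 0.186822.
  denominator = (1)^2 + (0.183)^2 + (0.026)^2 + (-0.036)^2 = 1.035461.
  rho(1) = 0.186822 / 1.035461 = 0.1804.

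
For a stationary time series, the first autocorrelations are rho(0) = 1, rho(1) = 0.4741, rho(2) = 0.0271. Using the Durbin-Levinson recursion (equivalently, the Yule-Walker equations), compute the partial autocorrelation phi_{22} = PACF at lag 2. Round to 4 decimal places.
\phi_{22} = -0.2550

The PACF at lag k is phi_{kk}, the last component of the solution
to the Yule-Walker system G_k phi = r_k where
  (G_k)_{ij} = rho(|i - j|), (r_k)_i = rho(i), i,j = 1..k.
Equivalently, Durbin-Levinson gives phi_{kk} iteratively:
  phi_{11} = rho(1)
  phi_{kk} = [rho(k) - sum_{j=1..k-1} phi_{k-1,j} rho(k-j)]
            / [1 - sum_{j=1..k-1} phi_{k-1,j} rho(j)],
  phi_{k,j} = phi_{k-1,j} - phi_{kk} phi_{k-1,k-j},  j = 1..k-1.
Step k = 1:
  phi_11 = rho(1) = 0.4741.
Step k = 2:
  phi_22 = [rho(2) - phi_11 rho(1)] / [1 - phi_11 rho(1)] = [0.0271 - (0.4741)(0.4741)] / [1 - (0.4741)(0.4741)]
         = -0.19767081 / 0.77522919 = -0.255.
Therefore phi_{22} = -0.2550.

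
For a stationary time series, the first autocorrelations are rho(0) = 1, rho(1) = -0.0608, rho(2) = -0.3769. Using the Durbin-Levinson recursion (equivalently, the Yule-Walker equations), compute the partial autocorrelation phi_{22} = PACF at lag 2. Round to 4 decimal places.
\phi_{22} = -0.3820

The PACF at lag k is phi_{kk}, the last component of the solution
to the Yule-Walker system G_k phi = r_k where
  (G_k)_{ij} = rho(|i - j|), (r_k)_i = rho(i), i,j = 1..k.
Equivalently, Durbin-Levinson gives phi_{kk} iteratively:
  phi_{11} = rho(1)
  phi_{kk} = [rho(k) - sum_{j=1..k-1} phi_{k-1,j} rho(k-j)]
            / [1 - sum_{j=1..k-1} phi_{k-1,j} rho(j)],
  phi_{k,j} = phi_{k-1,j} - phi_{kk} phi_{k-1,k-j},  j = 1..k-1.
Step k = 1:
  phi_11 = rho(1) = -0.0608.
Step k = 2:
  phi_22 = [rho(2) - phi_11 rho(1)] / [1 - phi_11 rho(1)] = [-0.3769 - (-0.0608)(-0.0608)] / [1 - (-0.0608)(-0.0608)]
         = -0.38059664 / 0.99630336 = -0.382.
Therefore phi_{22} = -0.3820.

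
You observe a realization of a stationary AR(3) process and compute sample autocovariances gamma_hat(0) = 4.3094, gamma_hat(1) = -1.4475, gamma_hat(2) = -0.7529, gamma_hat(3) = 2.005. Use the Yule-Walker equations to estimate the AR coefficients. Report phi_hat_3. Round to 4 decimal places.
\hat\phi_{3} = 0.3510

The Yule-Walker equations for an AR(p) process read, in matrix form,
  Gamma_p phi = r_p,   with   (Gamma_p)_{ij} = gamma(|i - j|),
                       (r_p)_i = gamma(i),   i,j = 1..p.
Substitute the sample gammas (Toeplitz matrix and right-hand side of size 3):
  Gamma_p = [[4.3094, -1.4475, -0.7529], [-1.4475, 4.3094, -1.4475], [-0.7529, -1.4475, 4.3094]]
  r_p     = [-1.4475, -0.7529, 2.005]
Written out (R1..R3):
  (R1) 4.3094 phi_1 - 1.4475 phi_2 - 0.7529 phi_3 = -1.4475
  (R2) -1.4475 phi_1 + 4.3094 phi_2 - 1.4475 phi_3 = -0.7529
  (R3) -0.7529 phi_1 - 1.4475 phi_2 + 4.3094 phi_3 = 2.005
Gaussian elimination:
  R2 <- R2 - (-1.4475/4.3094) R1 = R2 - (-0.335894) R1:  3.823194 phi_2 - 1.700394 phi_3 = -1.239106
  R3 <- R3 - (-0.7529/4.3094) R1 = R3 - (-0.174711) R1:  -1.700394 phi_2 + 4.17786 phi_3 = 1.752106
  R3 <- R3 - (-1.700394/3.823194) R2 = R3 - (-0.444758) R2:  3.421597 phi_3 = 1.201004
Back-substitution:
  phi_hat_3 = 1.201004 / 3.421597 = 0.351007
  phi_hat_2 = (-1.239106 - (-1.700394)(0.351007)) / 3.823194 = -0.167989
  phi_hat_1 = (-1.4475 - (-1.4475)(-0.167989) - (-0.7529)(0.351007)) / 4.3094 = -0.330995
So phi_hat = [-0.3310, -0.1680, 0.3510].
Therefore phi_hat_3 = 0.3510.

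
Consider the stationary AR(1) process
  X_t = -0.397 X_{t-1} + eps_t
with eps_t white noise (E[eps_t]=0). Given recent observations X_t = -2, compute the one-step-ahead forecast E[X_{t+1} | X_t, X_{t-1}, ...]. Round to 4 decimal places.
E[X_{t+1} \mid \mathcal F_t] = 0.7940

For an AR(p) model X_t = c + sum_i phi_i X_{t-i} + eps_t, the
one-step-ahead conditional mean is
  E[X_{t+1} | X_t, ...] = c + sum_i phi_i X_{t+1-i}.
Substitute known values:
  E[X_{t+1} | ...] = (-0.397) * (-2)
                   = 0.7940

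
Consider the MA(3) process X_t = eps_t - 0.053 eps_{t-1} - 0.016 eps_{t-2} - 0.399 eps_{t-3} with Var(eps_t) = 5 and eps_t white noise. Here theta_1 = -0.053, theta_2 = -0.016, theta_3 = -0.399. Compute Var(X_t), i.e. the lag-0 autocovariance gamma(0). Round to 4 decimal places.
\gamma(0) = 5.8113

For an MA(q) process X_t = eps_t + sum_i theta_i eps_{t-i} with
Var(eps_t) = sigma^2, the variance is
  gamma(0) = sigma^2 * (1 + sum_i theta_i^2).
  sum_i theta_i^2 = (-0.053)^2 + (-0.016)^2 + (-0.399)^2 = 0.002809 + 0.000256 + 0.159201 = 0.162266.
  gamma(0) = 5 * (1 + 0.162266) = 5 * 1.162266 = 5.81133, which rounds to 5.8113.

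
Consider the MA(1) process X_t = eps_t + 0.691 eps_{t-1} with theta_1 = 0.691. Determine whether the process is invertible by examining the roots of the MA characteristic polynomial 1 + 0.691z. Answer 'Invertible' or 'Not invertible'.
\text{Invertible}

The MA(q) characteristic polynomial is P(z) = 1 + 0.691z.
Invertibility requires all roots to lie outside the unit circle, i.e. |z| > 1 for every root.
This is linear in z: 1 + (0.691) z = 0  =>  z = -1/(0.691) = -1.447178,  |z| = 1.447178.
Moduli of all roots: 1.4472.
All moduli strictly greater than 1? Yes.
Verdict: Invertible.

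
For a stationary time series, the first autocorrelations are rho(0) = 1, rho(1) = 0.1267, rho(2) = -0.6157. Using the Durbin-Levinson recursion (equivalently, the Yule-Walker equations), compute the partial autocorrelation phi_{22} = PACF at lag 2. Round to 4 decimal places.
\phi_{22} = -0.6421

The PACF at lag k is phi_{kk}, the last component of the solution
to the Yule-Walker system G_k phi = r_k where
  (G_k)_{ij} = rho(|i - j|), (r_k)_i = rho(i), i,j = 1..k.
Equivalently, Durbin-Levinson gives phi_{kk} iteratively:
  phi_{11} = rho(1)
  phi_{kk} = [rho(k) - sum_{j=1..k-1} phi_{k-1,j} rho(k-j)]
            / [1 - sum_{j=1..k-1} phi_{k-1,j} rho(j)],
  phi_{k,j} = phi_{k-1,j} - phi_{kk} phi_{k-1,k-j},  j = 1..k-1.
Step k = 1:
  phi_11 = rho(1) = 0.1267.
Step k = 2:
  phi_22 = [rho(2) - phi_11 rho(1)] / [1 - phi_11 rho(1)] = [-0.6157 - (0.1267)(0.1267)] / [1 - (0.1267)(0.1267)]
         = -0.63175289 / 0.98394711 = -0.6421.
Therefore phi_{22} = -0.6421.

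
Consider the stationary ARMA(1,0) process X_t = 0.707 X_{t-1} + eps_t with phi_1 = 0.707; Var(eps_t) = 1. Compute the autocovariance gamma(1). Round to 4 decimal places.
\gamma(1) = 1.4136

Multiply the model equation by X_{t-k} and take expectations. With theta_0 = psi_0 = 1 and psi_j the MA(infinity) weights, this gives
  gamma(k) - sum_i phi_i gamma(k-i) = c_k,
  c_k = sigma^2 * sum_{j=k..q} theta_j psi_{j-k}   (c_k = 0 for k > q),
using gamma(-m) = gamma(m).
Pure AR (q = 0): c_0 = sigma^2 = 1, c_k = 0 for k >= 1.
Equations for k = 0 and k = 1 (AR order 1):
  gamma(0) = phi_1 gamma(1) + c_0
  gamma(1) = phi_1 gamma(0) + c_1
Substituting the second into the first: gamma(0) (1 - phi_1^2) = c_0 + phi_1 c_1, so
  gamma(0) = c_0 / (1 - phi_1^2) = 1 / (1 - (0.707)^2) = 1 / 0.500151 = 1.999396.
  gamma(1) = phi_1 gamma(0) = (0.707)(1.999396) = 1.413573.
Therefore gamma(1) = 1.4136 (to 4 decimal places).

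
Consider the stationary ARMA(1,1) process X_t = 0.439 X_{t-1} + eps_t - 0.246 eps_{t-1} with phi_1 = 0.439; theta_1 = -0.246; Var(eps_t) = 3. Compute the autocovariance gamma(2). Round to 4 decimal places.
\gamma(2) = 0.2809

Multiply the model equation by X_{t-k} and take expectations. With theta_0 = psi_0 = 1 and psi_j the MA(infinity) weights, this gives
  gamma(k) - sum_i phi_i gamma(k-i) = c_k,
  c_k = sigma^2 * sum_{j=k..q} theta_j psi_{j-k}   (c_k = 0 for k > q),
using gamma(-m) = gamma(m).
psi-weights needed (psi_j = theta_j + sum_i phi_i psi_{j-i}):
  psi_1 = theta_1 + phi_1 = -0.246 + (0.439) = 0.193
Right-hand sides:
  c_0 = sigma^2 (1 + theta_1 psi_1) = 3 * (1 + (-0.246)(0.193)) = 3 * 0.952522 = 2.857566
  c_1 = sigma^2 theta_1 = 3 * (-0.246) = -0.738
  c_2 = 0
Equations for k = 0 and k = 1 (AR order 1):
  gamma(0) = phi_1 gamma(1) + c_0
  gamma(1) = phi_1 gamma(0) + c_1
Substituting the second into the first: gamma(0) (1 - phi_1^2) = c_0 + phi_1 c_1, so
  gamma(0) = (c_0 + phi_1 c_1) / (1 - phi_1^2) = (2.857566 + (0.439)(-0.738)) / (1 - (0.439)^2) = 2.533584 / 0.807279 = 3.138424.
  gamma(1) = phi_1 gamma(0) + c_1 = (0.439)(3.138424) + (-0.738) = 0.639768.
For k = 2 (> q): gamma(2) = phi_1 gamma(1) = (0.439)(0.639768) = 0.280858.
Therefore gamma(2) = 0.2809 (to 4 decimal places).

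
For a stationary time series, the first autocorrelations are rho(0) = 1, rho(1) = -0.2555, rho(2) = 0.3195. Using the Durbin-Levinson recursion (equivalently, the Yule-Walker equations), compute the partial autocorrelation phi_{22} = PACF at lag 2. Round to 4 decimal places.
\phi_{22} = 0.2720

The PACF at lag k is phi_{kk}, the last component of the solution
to the Yule-Walker system G_k phi = r_k where
  (G_k)_{ij} = rho(|i - j|), (r_k)_i = rho(i), i,j = 1..k.
Equivalently, Durbin-Levinson gives phi_{kk} iteratively:
  phi_{11} = rho(1)
  phi_{kk} = [rho(k) - sum_{j=1..k-1} phi_{k-1,j} rho(k-j)]
            / [1 - sum_{j=1..k-1} phi_{k-1,j} rho(j)],
  phi_{k,j} = phi_{k-1,j} - phi_{kk} phi_{k-1,k-j},  j = 1..k-1.
Step k = 1:
  phi_11 = rho(1) = -0.2555.
Step k = 2:
  phi_22 = [rho(2) - phi_11 rho(1)] / [1 - phi_11 rho(1)] = [0.3195 - (-0.2555)(-0.2555)] / [1 - (-0.2555)(-0.2555)]
         = 0.25421975 / 0.93471975 = 0.272.
Therefore phi_{22} = 0.2720.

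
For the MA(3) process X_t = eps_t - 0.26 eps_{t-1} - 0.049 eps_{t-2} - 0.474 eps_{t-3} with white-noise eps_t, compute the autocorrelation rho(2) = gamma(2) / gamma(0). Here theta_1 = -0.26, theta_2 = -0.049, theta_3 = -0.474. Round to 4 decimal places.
\rho(2) = 0.0573

For an MA(q) process with theta_0 = 1, the autocovariance is
  gamma(k) = sigma^2 * sum_{i=0..q-k} theta_i * theta_{i+k},
and rho(k) = gamma(k) / gamma(0). Sigma^2 cancels.
  numerator   = (1)*(-0.049) + (-0.26)*(-0.474) = 0.07424.
  denominator = (1)^2 + (-0.26)^2 + (-0.049)^2 + (-0.474)^2 = 1.294677.
  rho(2) = 0.07424 / 1.294677 = 0.0573.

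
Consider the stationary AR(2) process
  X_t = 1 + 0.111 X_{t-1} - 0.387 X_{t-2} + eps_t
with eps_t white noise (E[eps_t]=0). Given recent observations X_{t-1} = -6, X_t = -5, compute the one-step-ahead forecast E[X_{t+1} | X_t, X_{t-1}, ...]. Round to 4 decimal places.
E[X_{t+1} \mid \mathcal F_t] = 2.7670

For an AR(p) model X_t = c + sum_i phi_i X_{t-i} + eps_t, the
one-step-ahead conditional mean is
  E[X_{t+1} | X_t, ...] = c + sum_i phi_i X_{t+1-i}.
Substitute known values:
  E[X_{t+1} | ...] = 1 + (0.111) * (-5) + (-0.387) * (-6)
                   = 2.7670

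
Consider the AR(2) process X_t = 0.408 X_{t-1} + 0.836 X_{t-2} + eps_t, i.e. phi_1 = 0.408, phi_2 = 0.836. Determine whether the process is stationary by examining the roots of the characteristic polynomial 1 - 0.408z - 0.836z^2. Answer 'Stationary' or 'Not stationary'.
\text{Not stationary}

The AR(p) characteristic polynomial is P(z) = 1 - 0.408z - 0.836z^2.
Stationarity requires all roots to lie outside the unit circle, i.e. |z| > 1 for every root.
Set 1 + (-0.408) z + (-0.836) z^2 = 0, i.e. a z^2 + b z + c = 0 with a = -0.836, b = -0.408, c = 1.
Discriminant D = b^2 - 4ac = (-0.408)^2 - 4*(-0.836)*1 = 0.166464 - (-3.344) = 3.510464.
D >= 0, so the roots are real: z = (-b +/- sqrt(D)) / (2a) = (0.408 +/- 1.873623) / (-1.672).
  z_1 = (0.408 + 1.873623) / (-1.672) = -1.3646,   |z_1| = 1.3646.
  z_2 = (0.408 - 1.873623) / (-1.672) = 0.8766,   |z_2| = 0.8766.
Moduli of all roots: 1.3646, 0.8766.
All moduli strictly greater than 1? No.
Verdict: Not stationary.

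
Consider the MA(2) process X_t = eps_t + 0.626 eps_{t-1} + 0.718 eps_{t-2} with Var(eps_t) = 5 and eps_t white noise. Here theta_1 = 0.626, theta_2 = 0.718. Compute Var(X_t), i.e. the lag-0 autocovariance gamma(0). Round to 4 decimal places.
\gamma(0) = 9.5370

For an MA(q) process X_t = eps_t + sum_i theta_i eps_{t-i} with
Var(eps_t) = sigma^2, the variance is
  gamma(0) = sigma^2 * (1 + sum_i theta_i^2).
  sum_i theta_i^2 = (0.626)^2 + (0.718)^2 = 0.391876 + 0.515524 = 0.9074.
  gamma(0) = 5 * (1 + 0.9074) = 5 * 1.9074 = 9.537, which rounds to 9.5370.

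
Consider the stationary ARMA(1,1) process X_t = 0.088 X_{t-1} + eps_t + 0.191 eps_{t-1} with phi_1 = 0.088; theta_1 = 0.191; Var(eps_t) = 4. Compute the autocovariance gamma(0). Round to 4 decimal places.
\gamma(0) = 4.3138

Multiply the model equation by X_{t-k} and take expectations. With theta_0 = psi_0 = 1 and psi_j the MA(infinity) weights, this gives
  gamma(k) - sum_i phi_i gamma(k-i) = c_k,
  c_k = sigma^2 * sum_{j=k..q} theta_j psi_{j-k}   (c_k = 0 for k > q),
using gamma(-m) = gamma(m).
psi-weights needed (psi_j = theta_j + sum_i phi_i psi_{j-i}):
  psi_1 = theta_1 + phi_1 = 0.191 + (0.088) = 0.279
Right-hand sides:
  c_0 = sigma^2 (1 + theta_1 psi_1) = 4 * (1 + (0.191)(0.279)) = 4 * 1.053289 = 4.213156
  c_1 = sigma^2 theta_1 = 4 * (0.191) = 0.764
  c_2 = 0
Equations for k = 0 and k = 1 (AR order 1):
  gamma(0) = phi_1 gamma(1) + c_0
  gamma(1) = phi_1 gamma(0) + c_1
Substituting the second into the first: gamma(0) (1 - phi_1^2) = c_0 + phi_1 c_1, so
  gamma(0) = (c_0 + phi_1 c_1) / (1 - phi_1^2) = (4.213156 + (0.088)(0.764)) / (1 - (0.088)^2) = 4.280388 / 0.992256 = 4.313794.
Therefore gamma(0) = 4.3138 (to 4 decimal places).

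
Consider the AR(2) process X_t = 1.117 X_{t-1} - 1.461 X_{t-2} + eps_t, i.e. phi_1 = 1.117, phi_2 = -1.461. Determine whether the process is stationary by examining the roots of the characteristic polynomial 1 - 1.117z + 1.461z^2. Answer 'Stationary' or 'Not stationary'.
\text{Not stationary}

The AR(p) characteristic polynomial is P(z) = 1 - 1.117z + 1.461z^2.
Stationarity requires all roots to lie outside the unit circle, i.e. |z| > 1 for every root.
Set 1 + (-1.117) z + (1.461) z^2 = 0, i.e. a z^2 + b z + c = 0 with a = 1.461, b = -1.117, c = 1.
Discriminant D = b^2 - 4ac = (-1.117)^2 - 4*(1.461)*1 = 1.247689 - (5.844) = -4.596311.
D < 0, so the roots are the complex-conjugate pair z = (-b +/- i sqrt(-D)) / (2a) = 0.3823 +/- 0.7337i.
For a conjugate pair |z|^2 = z * conj(z) = (product of roots) = c/a = 1/(1.461) = 0.684463, so |z| = sqrt(0.684463) = 0.8273 for both roots.
Moduli of all roots: 0.8273, 0.8273.
All moduli strictly greater than 1? No.
Verdict: Not stationary.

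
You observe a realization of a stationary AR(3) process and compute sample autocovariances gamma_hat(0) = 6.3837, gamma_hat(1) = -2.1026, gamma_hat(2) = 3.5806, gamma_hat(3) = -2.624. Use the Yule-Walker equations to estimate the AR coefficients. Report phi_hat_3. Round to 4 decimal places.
\hat\phi_{3} = -0.2310

The Yule-Walker equations for an AR(p) process read, in matrix form,
  Gamma_p phi = r_p,   with   (Gamma_p)_{ij} = gamma(|i - j|),
                       (r_p)_i = gamma(i),   i,j = 1..p.
Substitute the sample gammas (Toeplitz matrix and right-hand side of size 3):
  Gamma_p = [[6.3837, -2.1026, 3.5806], [-2.1026, 6.3837, -2.1026], [3.5806, -2.1026, 6.3837]]
  r_p     = [-2.1026, 3.5806, -2.624]
Written out (R1..R3):
  (R1) 6.3837 phi_1 - 2.1026 phi_2 + 3.5806 phi_3 = -2.1026
  (R2) -2.1026 phi_1 + 6.3837 phi_2 - 2.1026 phi_3 = 3.5806
  (R3) 3.5806 phi_1 - 2.1026 phi_2 + 6.3837 phi_3 = -2.624
Gaussian elimination:
  R2 <- R2 - (-2.1026/6.3837) R1 = R2 - (-0.32937) R1:  5.691166 phi_2 - 0.923257 phi_3 = 2.888066
  R3 <- R3 - (3.5806/6.3837) R1 = R3 - (0.560897) R1:  -0.923257 phi_2 + 4.375351 phi_3 = -1.444657
  R3 <- R3 - (-0.923257/5.691166) R2 = R3 - (-0.162226) R2:  4.225574 phi_3 = -0.976137
Back-substitution:
  phi_hat_3 = -0.976137 / 4.225574 = -0.231007
  phi_hat_2 = (2.888066 - (-0.923257)(-0.231007)) / 5.691166 = 0.469989
  phi_hat_1 = (-2.1026 - (-2.1026)(0.469989) - (3.5806)(-0.231007)) / 6.3837 = -0.044999
So phi_hat = [-0.0450, 0.4700, -0.2310].
Therefore phi_hat_3 = -0.2310.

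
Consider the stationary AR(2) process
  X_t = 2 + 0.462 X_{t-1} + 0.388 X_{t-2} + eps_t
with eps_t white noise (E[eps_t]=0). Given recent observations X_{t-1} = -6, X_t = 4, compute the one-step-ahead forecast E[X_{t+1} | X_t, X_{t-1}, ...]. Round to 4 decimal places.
E[X_{t+1} \mid \mathcal F_t] = 1.5200

For an AR(p) model X_t = c + sum_i phi_i X_{t-i} + eps_t, the
one-step-ahead conditional mean is
  E[X_{t+1} | X_t, ...] = c + sum_i phi_i X_{t+1-i}.
Substitute known values:
  E[X_{t+1} | ...] = 2 + (0.462) * (4) + (0.388) * (-6)
                   = 1.5200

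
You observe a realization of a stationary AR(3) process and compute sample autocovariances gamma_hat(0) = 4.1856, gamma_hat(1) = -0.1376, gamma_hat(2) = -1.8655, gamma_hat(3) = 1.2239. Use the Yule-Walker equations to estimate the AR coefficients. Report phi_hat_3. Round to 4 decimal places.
\hat\phi_{3} = 0.3210

The Yule-Walker equations for an AR(p) process read, in matrix form,
  Gamma_p phi = r_p,   with   (Gamma_p)_{ij} = gamma(|i - j|),
                       (r_p)_i = gamma(i),   i,j = 1..p.
Substitute the sample gammas (Toeplitz matrix and right-hand side of size 3):
  Gamma_p = [[4.1856, -0.1376, -1.8655], [-0.1376, 4.1856, -0.1376], [-1.8655, -0.1376, 4.1856]]
  r_p     = [-0.1376, -1.8655, 1.2239]
Written out (R1..R3):
  (R1) 4.1856 phi_1 - 0.1376 phi_2 - 1.8655 phi_3 = -0.1376
  (R2) -0.1376 phi_1 + 4.1856 phi_2 - 0.1376 phi_3 = -1.8655
  (R3) -1.8655 phi_1 - 0.1376 phi_2 + 4.1856 phi_3 = 1.2239
Gaussian elimination:
  R2 <- R2 - (-0.1376/4.1856) R1 = R2 - (-0.032875) R1:  4.181076 phi_2 - 0.198928 phi_3 = -1.870024
  R3 <- R3 - (-1.8655/4.1856) R1 = R3 - (-0.445695) R1:  -0.198928 phi_2 + 3.354156 phi_3 = 1.162572
  R3 <- R3 - (-0.198928/4.181076) R2 = R3 - (-0.047578) R2:  3.344692 phi_3 = 1.0736
Back-substitution:
  phi_hat_3 = 1.0736 / 3.344692 = 0.320986
  phi_hat_2 = (-1.870024 - (-0.198928)(0.320986)) / 4.181076 = -0.431987
  phi_hat_1 = (-0.1376 - (-0.1376)(-0.431987) - (-1.8655)(0.320986)) / 4.1856 = 0.095986
So phi_hat = [0.0960, -0.4320, 0.3210].
Therefore phi_hat_3 = 0.3210.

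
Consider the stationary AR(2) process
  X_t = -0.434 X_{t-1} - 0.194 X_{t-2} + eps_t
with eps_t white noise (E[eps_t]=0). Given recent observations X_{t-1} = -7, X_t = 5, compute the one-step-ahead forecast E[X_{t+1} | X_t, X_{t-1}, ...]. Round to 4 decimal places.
E[X_{t+1} \mid \mathcal F_t] = -0.8120

For an AR(p) model X_t = c + sum_i phi_i X_{t-i} + eps_t, the
one-step-ahead conditional mean is
  E[X_{t+1} | X_t, ...] = c + sum_i phi_i X_{t+1-i}.
Substitute known values:
  E[X_{t+1} | ...] = (-0.434) * (5) + (-0.194) * (-7)
                   = -0.8120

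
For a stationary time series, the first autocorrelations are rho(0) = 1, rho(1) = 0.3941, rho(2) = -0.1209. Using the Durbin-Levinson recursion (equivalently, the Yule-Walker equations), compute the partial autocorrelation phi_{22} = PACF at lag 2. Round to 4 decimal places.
\phi_{22} = -0.3270

The PACF at lag k is phi_{kk}, the last component of the solution
to the Yule-Walker system G_k phi = r_k where
  (G_k)_{ij} = rho(|i - j|), (r_k)_i = rho(i), i,j = 1..k.
Equivalently, Durbin-Levinson gives phi_{kk} iteratively:
  phi_{11} = rho(1)
  phi_{kk} = [rho(k) - sum_{j=1..k-1} phi_{k-1,j} rho(k-j)]
            / [1 - sum_{j=1..k-1} phi_{k-1,j} rho(j)],
  phi_{k,j} = phi_{k-1,j} - phi_{kk} phi_{k-1,k-j},  j = 1..k-1.
Step k = 1:
  phi_11 = rho(1) = 0.3941.
Step k = 2:
  phi_22 = [rho(2) - phi_11 rho(1)] / [1 - phi_11 rho(1)] = [-0.1209 - (0.3941)(0.3941)] / [1 - (0.3941)(0.3941)]
         = -0.27621481 / 0.84468519 = -0.327.
Therefore phi_{22} = -0.3270.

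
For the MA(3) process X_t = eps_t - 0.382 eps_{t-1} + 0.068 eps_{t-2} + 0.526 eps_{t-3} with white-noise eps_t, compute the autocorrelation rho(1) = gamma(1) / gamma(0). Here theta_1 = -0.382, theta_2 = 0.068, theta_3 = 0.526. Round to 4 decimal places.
\rho(1) = -0.2608

For an MA(q) process with theta_0 = 1, the autocovariance is
  gamma(k) = sigma^2 * sum_{i=0..q-k} theta_i * theta_{i+k},
and rho(k) = gamma(k) / gamma(0). Sigma^2 cancels.
  numerator   = (1)*(-0.382) + (-0.382)*(0.068) + (0.068)*(0.526) = -0.372208.
  denominator = (1)^2 + (-0.382)^2 + (0.068)^2 + (0.526)^2 = 1.427224.
  rho(1) = -0.372208 / 1.427224 = -0.2608.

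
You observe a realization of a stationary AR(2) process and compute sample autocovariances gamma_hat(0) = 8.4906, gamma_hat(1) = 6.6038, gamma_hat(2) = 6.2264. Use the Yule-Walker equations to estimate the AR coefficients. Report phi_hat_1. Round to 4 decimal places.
\hat\phi_{1} = 0.5250

The Yule-Walker equations for an AR(p) process read, in matrix form,
  Gamma_p phi = r_p,   with   (Gamma_p)_{ij} = gamma(|i - j|),
                       (r_p)_i = gamma(i),   i,j = 1..p.
Substitute the sample gammas (Toeplitz matrix and right-hand side of size 2):
  Gamma_p = [[8.4906, 6.6038], [6.6038, 8.4906]]
  r_p     = [6.6038, 6.2264]
Written out:
  8.4906 phi_1 + 6.6038 phi_2 = 6.6038
  6.6038 phi_1 + 8.4906 phi_2 = 6.2264
Solve by Cramer's rule:
  det = gamma(0)^2 - gamma(1)^2 = (8.4906)^2 - (6.6038)^2 = 72.09028836 - 43.61017444 = 28.48011392
  phi_hat_1 = [gamma(1) gamma(0) - gamma(1) gamma(2)] / det = [(6.6038)(8.4906) - (6.6038)(6.2264)] / 28.48011392 = 14.95232396 / 28.48011392 = 0.525
  phi_hat_2 = [gamma(0) gamma(2) - gamma(1)^2] / det = [(8.4906)(6.2264) - (6.6038)^2] / 28.48011392 = 9.2556974 / 28.48011392 = 0.325
So phi_hat = [0.5250, 0.3250].
Therefore phi_hat_1 = 0.5250.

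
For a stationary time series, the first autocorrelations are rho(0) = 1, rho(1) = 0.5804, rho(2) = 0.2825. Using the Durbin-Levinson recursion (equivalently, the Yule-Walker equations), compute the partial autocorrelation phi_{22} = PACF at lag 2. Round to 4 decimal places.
\phi_{22} = -0.0820

The PACF at lag k is phi_{kk}, the last component of the solution
to the Yule-Walker system G_k phi = r_k where
  (G_k)_{ij} = rho(|i - j|), (r_k)_i = rho(i), i,j = 1..k.
Equivalently, Durbin-Levinson gives phi_{kk} iteratively:
  phi_{11} = rho(1)
  phi_{kk} = [rho(k) - sum_{j=1..k-1} phi_{k-1,j} rho(k-j)]
            / [1 - sum_{j=1..k-1} phi_{k-1,j} rho(j)],
  phi_{k,j} = phi_{k-1,j} - phi_{kk} phi_{k-1,k-j},  j = 1..k-1.
Step k = 1:
  phi_11 = rho(1) = 0.5804.
Step k = 2:
  phi_22 = [rho(2) - phi_11 rho(1)] / [1 - phi_11 rho(1)] = [0.2825 - (0.5804)(0.5804)] / [1 - (0.5804)(0.5804)]
         = -0.05436416 / 0.66313584 = -0.082.
Therefore phi_{22} = -0.0820.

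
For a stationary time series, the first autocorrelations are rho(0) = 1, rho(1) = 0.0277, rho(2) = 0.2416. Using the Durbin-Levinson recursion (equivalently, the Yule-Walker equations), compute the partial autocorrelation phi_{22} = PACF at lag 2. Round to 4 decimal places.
\phi_{22} = 0.2410

The PACF at lag k is phi_{kk}, the last component of the solution
to the Yule-Walker system G_k phi = r_k where
  (G_k)_{ij} = rho(|i - j|), (r_k)_i = rho(i), i,j = 1..k.
Equivalently, Durbin-Levinson gives phi_{kk} iteratively:
  phi_{11} = rho(1)
  phi_{kk} = [rho(k) - sum_{j=1..k-1} phi_{k-1,j} rho(k-j)]
            / [1 - sum_{j=1..k-1} phi_{k-1,j} rho(j)],
  phi_{k,j} = phi_{k-1,j} - phi_{kk} phi_{k-1,k-j},  j = 1..k-1.
Step k = 1:
  phi_11 = rho(1) = 0.0277.
Step k = 2:
  phi_22 = [rho(2) - phi_11 rho(1)] / [1 - phi_11 rho(1)] = [0.2416 - (0.0277)(0.0277)] / [1 - (0.0277)(0.0277)]
         = 0.24083271 / 0.99923271 = 0.241.
Therefore phi_{22} = 0.2410.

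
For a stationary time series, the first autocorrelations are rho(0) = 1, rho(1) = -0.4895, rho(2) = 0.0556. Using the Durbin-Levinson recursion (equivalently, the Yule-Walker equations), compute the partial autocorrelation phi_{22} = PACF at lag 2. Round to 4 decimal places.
\phi_{22} = -0.2420

The PACF at lag k is phi_{kk}, the last component of the solution
to the Yule-Walker system G_k phi = r_k where
  (G_k)_{ij} = rho(|i - j|), (r_k)_i = rho(i), i,j = 1..k.
Equivalently, Durbin-Levinson gives phi_{kk} iteratively:
  phi_{11} = rho(1)
  phi_{kk} = [rho(k) - sum_{j=1..k-1} phi_{k-1,j} rho(k-j)]
            / [1 - sum_{j=1..k-1} phi_{k-1,j} rho(j)],
  phi_{k,j} = phi_{k-1,j} - phi_{kk} phi_{k-1,k-j},  j = 1..k-1.
Step k = 1:
  phi_11 = rho(1) = -0.4895.
Step k = 2:
  phi_22 = [rho(2) - phi_11 rho(1)] / [1 - phi_11 rho(1)] = [0.0556 - (-0.4895)(-0.4895)] / [1 - (-0.4895)(-0.4895)]
         = -0.18401025 / 0.76038975 = -0.242.
Therefore phi_{22} = -0.2420.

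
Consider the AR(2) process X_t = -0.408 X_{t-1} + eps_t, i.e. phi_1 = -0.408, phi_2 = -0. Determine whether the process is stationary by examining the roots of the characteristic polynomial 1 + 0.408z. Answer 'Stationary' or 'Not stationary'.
\text{Stationary}

The AR(p) characteristic polynomial is P(z) = 1 + 0.408z.
Stationarity requires all roots to lie outside the unit circle, i.e. |z| > 1 for every root.
This is linear in z: 1 + (0.408) z = 0  =>  z = -1/(0.408) = -2.45098,  |z| = 2.45098.
Moduli of all roots: 2.4510.
All moduli strictly greater than 1? Yes.
Verdict: Stationary.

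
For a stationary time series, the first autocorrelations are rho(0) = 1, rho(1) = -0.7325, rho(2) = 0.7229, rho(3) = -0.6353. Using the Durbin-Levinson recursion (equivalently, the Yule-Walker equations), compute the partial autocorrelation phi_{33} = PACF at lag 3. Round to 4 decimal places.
\phi_{33} = -0.0622

The PACF at lag k is phi_{kk}, the last component of the solution
to the Yule-Walker system G_k phi = r_k where
  (G_k)_{ij} = rho(|i - j|), (r_k)_i = rho(i), i,j = 1..k.
Equivalently, Durbin-Levinson gives phi_{kk} iteratively:
  phi_{11} = rho(1)
  phi_{kk} = [rho(k) - sum_{j=1..k-1} phi_{k-1,j} rho(k-j)]
            / [1 - sum_{j=1..k-1} phi_{k-1,j} rho(j)],
  phi_{k,j} = phi_{k-1,j} - phi_{kk} phi_{k-1,k-j},  j = 1..k-1.
Step k = 1:
  phi_11 = rho(1) = -0.7325.
Step k = 2:
  phi_22 = [rho(2) - phi_11 rho(1)] / [1 - phi_11 rho(1)] = [0.7229 - (-0.7325)(-0.7325)] / [1 - (-0.7325)(-0.7325)]
         = 0.18634375 / 0.46344375 = 0.402085.
  Update: phi_21 = phi_11 - phi_22 phi_11 = -0.7325 - (0.402085)(-0.7325) = -0.437973.
Step k = 3:
  phi_33 = [rho(3) - phi_21 rho(2) - phi_22 rho(1)] / [1 - phi_21 rho(1) - phi_22 rho(2)]
    numerator   = -0.6353 - (-0.437973)(0.7229) - (0.402085)(-0.7325) = -0.02416226
    denominator = 1 - (-0.437973)(-0.7325) - (0.402085)(0.7229) = 0.38851774
  phi_33 = -0.02416226 / 0.38851774 = -0.0622.
Therefore phi_{33} = -0.0622.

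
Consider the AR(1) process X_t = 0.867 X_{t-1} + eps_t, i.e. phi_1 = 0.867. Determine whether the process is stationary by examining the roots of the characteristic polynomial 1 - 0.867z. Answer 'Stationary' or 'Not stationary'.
\text{Stationary}

The AR(p) characteristic polynomial is P(z) = 1 - 0.867z.
Stationarity requires all roots to lie outside the unit circle, i.e. |z| > 1 for every root.
This is linear in z: 1 + (-0.867) z = 0  =>  z = -1/(-0.867) = 1.153403,  |z| = 1.153403.
Moduli of all roots: 1.1534.
All moduli strictly greater than 1? Yes.
Verdict: Stationary.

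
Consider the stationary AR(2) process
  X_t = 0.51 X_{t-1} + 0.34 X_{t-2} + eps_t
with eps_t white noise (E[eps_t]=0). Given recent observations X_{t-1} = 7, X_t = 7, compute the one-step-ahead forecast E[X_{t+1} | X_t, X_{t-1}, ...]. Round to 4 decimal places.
E[X_{t+1} \mid \mathcal F_t] = 5.9500

For an AR(p) model X_t = c + sum_i phi_i X_{t-i} + eps_t, the
one-step-ahead conditional mean is
  E[X_{t+1} | X_t, ...] = c + sum_i phi_i X_{t+1-i}.
Substitute known values:
  E[X_{t+1} | ...] = (0.51) * (7) + (0.34) * (7)
                   = 5.9500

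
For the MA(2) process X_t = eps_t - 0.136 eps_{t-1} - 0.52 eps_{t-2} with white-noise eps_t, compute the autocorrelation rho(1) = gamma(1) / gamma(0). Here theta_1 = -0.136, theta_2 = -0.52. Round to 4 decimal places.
\rho(1) = -0.0506

For an MA(q) process with theta_0 = 1, the autocovariance is
  gamma(k) = sigma^2 * sum_{i=0..q-k} theta_i * theta_{i+k},
and rho(k) = gamma(k) / gamma(0). Sigma^2 cancels.
  numerator   = (1)*(-0.136) + (-0.136)*(-0.52) = -0.06528.
  denominator = (1)^2 + (-0.136)^2 + (-0.52)^2 = 1.288896.
  rho(1) = -0.06528 / 1.288896 = -0.0506.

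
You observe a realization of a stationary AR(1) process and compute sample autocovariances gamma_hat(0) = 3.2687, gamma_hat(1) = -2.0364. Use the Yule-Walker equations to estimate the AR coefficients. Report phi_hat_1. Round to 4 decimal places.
\hat\phi_{1} = -0.6230

The Yule-Walker equations for an AR(p) process read, in matrix form,
  Gamma_p phi = r_p,   with   (Gamma_p)_{ij} = gamma(|i - j|),
                       (r_p)_i = gamma(i),   i,j = 1..p.
Substitute the sample gammas (Toeplitz matrix and right-hand side of size 1):
  Gamma_p = [[3.2687]]
  r_p     = [-2.0364]
With p = 1 this is the single equation gamma(0) phi_1 = gamma(1):
  phi_hat_1 = gamma(1) / gamma(0) = -2.0364 / 3.2687 = -0.6230.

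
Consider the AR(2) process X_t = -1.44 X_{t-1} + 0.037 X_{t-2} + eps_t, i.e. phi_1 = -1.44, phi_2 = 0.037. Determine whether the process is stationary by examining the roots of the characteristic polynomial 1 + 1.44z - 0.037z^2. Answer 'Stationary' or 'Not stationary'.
\text{Not stationary}

The AR(p) characteristic polynomial is P(z) = 1 + 1.44z - 0.037z^2.
Stationarity requires all roots to lie outside the unit circle, i.e. |z| > 1 for every root.
Set 1 + (1.44) z + (-0.037) z^2 = 0, i.e. a z^2 + b z + c = 0 with a = -0.037, b = 1.44, c = 1.
Discriminant D = b^2 - 4ac = (1.44)^2 - 4*(-0.037)*1 = 2.0736 - (-0.148) = 2.2216.
D >= 0, so the roots are real: z = (-b +/- sqrt(D)) / (2a) = (-1.44 +/- 1.490503) / (-0.074).
  z_1 = (-1.44 + 1.490503) / (-0.074) = -0.6825,   |z_1| = 0.6825.
  z_2 = (-1.44 - 1.490503) / (-0.074) = 39.6014,   |z_2| = 39.6014.
Moduli of all roots: 0.6825, 39.6014.
All moduli strictly greater than 1? No.
Verdict: Not stationary.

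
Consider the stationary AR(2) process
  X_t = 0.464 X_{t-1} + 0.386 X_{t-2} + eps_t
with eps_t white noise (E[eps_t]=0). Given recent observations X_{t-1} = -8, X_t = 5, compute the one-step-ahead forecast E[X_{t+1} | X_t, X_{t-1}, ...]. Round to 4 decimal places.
E[X_{t+1} \mid \mathcal F_t] = -0.7680

For an AR(p) model X_t = c + sum_i phi_i X_{t-i} + eps_t, the
one-step-ahead conditional mean is
  E[X_{t+1} | X_t, ...] = c + sum_i phi_i X_{t+1-i}.
Substitute known values:
  E[X_{t+1} | ...] = (0.464) * (5) + (0.386) * (-8)
                   = -0.7680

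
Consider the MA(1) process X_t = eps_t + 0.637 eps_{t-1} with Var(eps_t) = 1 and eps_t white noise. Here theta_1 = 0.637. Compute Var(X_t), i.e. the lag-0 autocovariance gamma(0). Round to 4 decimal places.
\gamma(0) = 1.4058

For an MA(q) process X_t = eps_t + sum_i theta_i eps_{t-i} with
Var(eps_t) = sigma^2, the variance is
  gamma(0) = sigma^2 * (1 + sum_i theta_i^2).
  sum_i theta_i^2 = (0.637)^2 = 0.405769.
  gamma(0) = 1 * (1 + 0.405769) = 1 * 1.405769 = 1.405769, which rounds to 1.4058.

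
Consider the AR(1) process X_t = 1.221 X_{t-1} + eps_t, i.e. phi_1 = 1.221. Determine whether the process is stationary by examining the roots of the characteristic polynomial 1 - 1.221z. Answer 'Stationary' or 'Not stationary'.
\text{Not stationary}

The AR(p) characteristic polynomial is P(z) = 1 - 1.221z.
Stationarity requires all roots to lie outside the unit circle, i.e. |z| > 1 for every root.
This is linear in z: 1 + (-1.221) z = 0  =>  z = -1/(-1.221) = 0.819001,  |z| = 0.819001.
Moduli of all roots: 0.8190.
All moduli strictly greater than 1? No.
Verdict: Not stationary.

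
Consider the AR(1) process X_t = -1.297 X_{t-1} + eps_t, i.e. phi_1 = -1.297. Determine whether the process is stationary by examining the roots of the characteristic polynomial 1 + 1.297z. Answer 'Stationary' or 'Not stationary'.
\text{Not stationary}

The AR(p) characteristic polynomial is P(z) = 1 + 1.297z.
Stationarity requires all roots to lie outside the unit circle, i.e. |z| > 1 for every root.
This is linear in z: 1 + (1.297) z = 0  =>  z = -1/(1.297) = -0.77101,  |z| = 0.77101.
Moduli of all roots: 0.7710.
All moduli strictly greater than 1? No.
Verdict: Not stationary.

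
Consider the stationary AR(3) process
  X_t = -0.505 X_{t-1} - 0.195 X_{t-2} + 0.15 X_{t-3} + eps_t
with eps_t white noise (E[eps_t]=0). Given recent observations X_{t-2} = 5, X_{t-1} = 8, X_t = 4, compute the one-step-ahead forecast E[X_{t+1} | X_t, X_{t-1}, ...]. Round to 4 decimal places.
E[X_{t+1} \mid \mathcal F_t] = -2.8300

For an AR(p) model X_t = c + sum_i phi_i X_{t-i} + eps_t, the
one-step-ahead conditional mean is
  E[X_{t+1} | X_t, ...] = c + sum_i phi_i X_{t+1-i}.
Substitute known values:
  E[X_{t+1} | ...] = (-0.505) * (4) + (-0.195) * (8) + (0.15) * (5)
                   = -2.8300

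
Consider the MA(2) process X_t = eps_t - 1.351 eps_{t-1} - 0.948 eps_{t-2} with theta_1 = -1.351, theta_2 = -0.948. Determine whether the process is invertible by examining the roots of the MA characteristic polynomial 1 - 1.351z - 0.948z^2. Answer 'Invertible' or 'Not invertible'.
\text{Not invertible}

The MA(q) characteristic polynomial is P(z) = 1 - 1.351z - 0.948z^2.
Invertibility requires all roots to lie outside the unit circle, i.e. |z| > 1 for every root.
Set 1 + (-1.351) z + (-0.948) z^2 = 0, i.e. a z^2 + b z + c = 0 with a = -0.948, b = -1.351, c = 1.
Discriminant D = b^2 - 4ac = (-1.351)^2 - 4*(-0.948)*1 = 1.825201 - (-3.792) = 5.617201.
D >= 0, so the roots are real: z = (-b +/- sqrt(D)) / (2a) = (1.351 +/- 2.370064) / (-1.896).
  z_1 = (1.351 + 2.370064) / (-1.896) = -1.9626,   |z_1| = 1.9626.
  z_2 = (1.351 - 2.370064) / (-1.896) = 0.5375,   |z_2| = 0.5375.
Moduli of all roots: 1.9626, 0.5375.
All moduli strictly greater than 1? No.
Verdict: Not invertible.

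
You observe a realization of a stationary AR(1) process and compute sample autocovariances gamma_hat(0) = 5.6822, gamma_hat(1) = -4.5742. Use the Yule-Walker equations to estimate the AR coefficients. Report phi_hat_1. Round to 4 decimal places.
\hat\phi_{1} = -0.8050

The Yule-Walker equations for an AR(p) process read, in matrix form,
  Gamma_p phi = r_p,   with   (Gamma_p)_{ij} = gamma(|i - j|),
                       (r_p)_i = gamma(i),   i,j = 1..p.
Substitute the sample gammas (Toeplitz matrix and right-hand side of size 1):
  Gamma_p = [[5.6822]]
  r_p     = [-4.5742]
With p = 1 this is the single equation gamma(0) phi_1 = gamma(1):
  phi_hat_1 = gamma(1) / gamma(0) = -4.5742 / 5.6822 = -0.8050.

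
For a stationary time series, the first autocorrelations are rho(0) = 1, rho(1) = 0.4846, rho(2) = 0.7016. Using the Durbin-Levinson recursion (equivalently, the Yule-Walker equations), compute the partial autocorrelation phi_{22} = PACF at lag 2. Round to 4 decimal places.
\phi_{22} = 0.6100

The PACF at lag k is phi_{kk}, the last component of the solution
to the Yule-Walker system G_k phi = r_k where
  (G_k)_{ij} = rho(|i - j|), (r_k)_i = rho(i), i,j = 1..k.
Equivalently, Durbin-Levinson gives phi_{kk} iteratively:
  phi_{11} = rho(1)
  phi_{kk} = [rho(k) - sum_{j=1..k-1} phi_{k-1,j} rho(k-j)]
            / [1 - sum_{j=1..k-1} phi_{k-1,j} rho(j)],
  phi_{k,j} = phi_{k-1,j} - phi_{kk} phi_{k-1,k-j},  j = 1..k-1.
Step k = 1:
  phi_11 = rho(1) = 0.4846.
Step k = 2:
  phi_22 = [rho(2) - phi_11 rho(1)] / [1 - phi_11 rho(1)] = [0.7016 - (0.4846)(0.4846)] / [1 - (0.4846)(0.4846)]
         = 0.46676284 / 0.76516284 = 0.61.
Therefore phi_{22} = 0.6100.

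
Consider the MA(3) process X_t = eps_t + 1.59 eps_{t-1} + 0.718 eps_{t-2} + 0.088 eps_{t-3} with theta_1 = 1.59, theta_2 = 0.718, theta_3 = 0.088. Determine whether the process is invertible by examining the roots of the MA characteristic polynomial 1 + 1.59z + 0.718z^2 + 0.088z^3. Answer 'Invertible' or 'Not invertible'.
\text{Invertible}

The MA(q) characteristic polynomial is P(z) = 1 + 1.59z + 0.718z^2 + 0.088z^3.
Invertibility requires all roots to lie outside the unit circle, i.e. |z| > 1 for every root.
Degree 3: look for a simple real root z0 first, then factor out (1 - z/z0) and solve the remaining quadratic.
Testing z0 = -5: P(-5) = 1 + (1.59)(-5) + (0.718)(-5)^2 + (0.088)(-5)^3
  = 1 + (-7.95) + (17.95) + (-11) = 0.  So z_0 = -5 is a root, |z_0| = 5.
Divide out the factor (1 + 0.2 z) = (1 - z/z0) (since 1/z0 = -0.2):
  P(z) = (1 + 0.2 z)(1 + (1.39) z + (0.44) z^2)
  [check: z-coef 1.39 - (-0.2) = 1.59; z^2-coef 0.44 - (-0.2)(1.39) = 0.718; z^3-coef -(-0.2)(0.44) = 0.088.]
Remaining roots from the quadratic factor 1 + (1.39) z + (0.44) z^2:
  Set 1 + (1.39) z + (0.44) z^2 = 0, i.e. a z^2 + b z + c = 0 with a = 0.44, b = 1.39, c = 1.
  Discriminant D = b^2 - 4ac = (1.39)^2 - 4*(0.44)*1 = 1.9321 - (1.76) = 0.1721.
  D >= 0, so the roots are real: z = (-b +/- sqrt(D)) / (2a) = (-1.39 +/- 0.414849) / (0.88).
    z_1 = (-1.39 + 0.414849) / (0.88) = -1.1081,   |z_1| = 1.1081.
    z_2 = (-1.39 - 0.414849) / (0.88) = -2.051,   |z_2| = 2.051.
Moduli of all roots: 5.0000, 1.1081, 2.0510.
All moduli strictly greater than 1? Yes.
Verdict: Invertible.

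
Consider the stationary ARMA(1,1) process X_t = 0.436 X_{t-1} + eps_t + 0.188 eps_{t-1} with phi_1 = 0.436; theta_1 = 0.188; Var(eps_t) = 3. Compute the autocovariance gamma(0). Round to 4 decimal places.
\gamma(0) = 4.4423

Multiply the model equation by X_{t-k} and take expectations. With theta_0 = psi_0 = 1 and psi_j the MA(infinity) weights, this gives
  gamma(k) - sum_i phi_i gamma(k-i) = c_k,
  c_k = sigma^2 * sum_{j=k..q} theta_j psi_{j-k}   (c_k = 0 for k > q),
using gamma(-m) = gamma(m).
psi-weights needed (psi_j = theta_j + sum_i phi_i psi_{j-i}):
  psi_1 = theta_1 + phi_1 = 0.188 + (0.436) = 0.624
Right-hand sides:
  c_0 = sigma^2 (1 + theta_1 psi_1) = 3 * (1 + (0.188)(0.624)) = 3 * 1.117312 = 3.351936
  c_1 = sigma^2 theta_1 = 3 * (0.188) = 0.564
  c_2 = 0
Equations for k = 0 and k = 1 (AR order 1):
  gamma(0) = phi_1 gamma(1) + c_0
  gamma(1) = phi_1 gamma(0) + c_1
Substituting the second into the first: gamma(0) (1 - phi_1^2) = c_0 + phi_1 c_1, so
  gamma(0) = (c_0 + phi_1 c_1) / (1 - phi_1^2) = (3.351936 + (0.436)(0.564)) / (1 - (0.436)^2) = 3.59784 / 0.809904 = 4.442304.
Therefore gamma(0) = 4.4423 (to 4 decimal places).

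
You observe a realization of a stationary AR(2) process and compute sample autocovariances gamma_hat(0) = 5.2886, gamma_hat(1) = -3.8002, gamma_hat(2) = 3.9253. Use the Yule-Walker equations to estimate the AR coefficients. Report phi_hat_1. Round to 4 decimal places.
\hat\phi_{1} = -0.3830

The Yule-Walker equations for an AR(p) process read, in matrix form,
  Gamma_p phi = r_p,   with   (Gamma_p)_{ij} = gamma(|i - j|),
                       (r_p)_i = gamma(i),   i,j = 1..p.
Substitute the sample gammas (Toeplitz matrix and right-hand side of size 2):
  Gamma_p = [[5.2886, -3.8002], [-3.8002, 5.2886]]
  r_p     = [-3.8002, 3.9253]
Written out:
  5.2886 phi_1 - 3.8002 phi_2 = -3.8002
  -3.8002 phi_1 + 5.2886 phi_2 = 3.9253
Solve by Cramer's rule:
  det = gamma(0)^2 - gamma(1)^2 = (5.2886)^2 - (-3.8002)^2 = 27.96928996 - 14.44152004 = 13.52776992
  phi_hat_1 = [gamma(1) gamma(0) - gamma(1) gamma(2)] / det = [(-3.8002)(5.2886) - (-3.8002)(3.9253)] / 13.52776992 = -5.18081266 / 13.52776992 = -0.383
  phi_hat_2 = [gamma(0) gamma(2) - gamma(1)^2] / det = [(5.2886)(3.9253) - (-3.8002)^2] / 13.52776992 = 6.31782154 / 13.52776992 = 0.467
So phi_hat = [-0.3830, 0.4670].
Therefore phi_hat_1 = -0.3830.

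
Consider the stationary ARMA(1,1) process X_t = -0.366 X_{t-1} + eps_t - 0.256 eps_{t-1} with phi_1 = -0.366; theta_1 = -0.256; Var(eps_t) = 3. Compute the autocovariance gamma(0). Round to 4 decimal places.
\gamma(0) = 4.3402

Multiply the model equation by X_{t-k} and take expectations. With theta_0 = psi_0 = 1 and psi_j the MA(infinity) weights, this gives
  gamma(k) - sum_i phi_i gamma(k-i) = c_k,
  c_k = sigma^2 * sum_{j=k..q} theta_j psi_{j-k}   (c_k = 0 for k > q),
using gamma(-m) = gamma(m).
psi-weights needed (psi_j = theta_j + sum_i phi_i psi_{j-i}):
  psi_1 = theta_1 + phi_1 = -0.256 + (-0.366) = -0.622
Right-hand sides:
  c_0 = sigma^2 (1 + theta_1 psi_1) = 3 * (1 + (-0.256)(-0.622)) = 3 * 1.159232 = 3.477696
  c_1 = sigma^2 theta_1 = 3 * (-0.256) = -0.768
  c_2 = 0
Equations for k = 0 and k = 1 (AR order 1):
  gamma(0) = phi_1 gamma(1) + c_0
  gamma(1) = phi_1 gamma(0) + c_1
Substituting the second into the first: gamma(0) (1 - phi_1^2) = c_0 + phi_1 c_1, so
  gamma(0) = (c_0 + phi_1 c_1) / (1 - phi_1^2) = (3.477696 + (-0.366)(-0.768)) / (1 - (-0.366)^2) = 3.758784 / 0.866044 = 4.340177.
Therefore gamma(0) = 4.3402 (to 4 decimal places).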